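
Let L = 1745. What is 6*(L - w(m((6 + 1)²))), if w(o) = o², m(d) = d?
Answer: -3936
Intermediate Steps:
6*(L - w(m((6 + 1)²))) = 6*(1745 - ((6 + 1)²)²) = 6*(1745 - (7²)²) = 6*(1745 - 1*49²) = 6*(1745 - 1*2401) = 6*(1745 - 2401) = 6*(-656) = -3936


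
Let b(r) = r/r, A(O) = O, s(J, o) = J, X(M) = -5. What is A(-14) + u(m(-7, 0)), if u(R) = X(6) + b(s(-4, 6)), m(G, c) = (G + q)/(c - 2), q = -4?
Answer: -18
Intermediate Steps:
b(r) = 1
m(G, c) = (-4 + G)/(-2 + c) (m(G, c) = (G - 4)/(c - 2) = (-4 + G)/(-2 + c))
u(R) = -4 (u(R) = -5 + 1 = -4)
A(-14) + u(m(-7, 0)) = -14 - 4 = -18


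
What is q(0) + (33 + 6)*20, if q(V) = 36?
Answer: 816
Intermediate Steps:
q(0) + (33 + 6)*20 = 36 + (33 + 6)*20 = 36 + 39*20 = 36 + 780 = 816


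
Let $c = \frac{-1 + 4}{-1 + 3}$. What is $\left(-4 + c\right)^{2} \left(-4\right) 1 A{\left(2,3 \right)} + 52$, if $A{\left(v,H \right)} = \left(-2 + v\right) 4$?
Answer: $52$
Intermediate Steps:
$c = \frac{3}{2} \approx 1.5$
$A{\left(v,H \right)} = -8 + 4 v$
$\left(-4 + c\right)^{2} \left(-4\right) 1 A{\left(2,3 \right)} + 52 = \left(-4 + \frac{3}{2}\right)^{2} \left(-4\right) 1 \left(-8 + 4 \cdot 2\right) + 52 = \left(- \frac{5}{2}\right)^{2} \left(- 4 \left(-8 + 8\right)\right) + 52 = \frac{25 \left(\left(-4\right) 0\right)}{4} + 52 = \frac{25}{4} \cdot 0 + 52 = 0 + 52 = 52$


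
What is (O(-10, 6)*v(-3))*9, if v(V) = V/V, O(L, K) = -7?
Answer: -63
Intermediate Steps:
v(V) = 1
(O(-10, 6)*v(-3))*9 = -7*1*9 = -7*9 = -63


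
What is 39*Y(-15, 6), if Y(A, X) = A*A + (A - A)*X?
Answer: 8775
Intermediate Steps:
Y(A, X) = A² (Y(A, X) = A² + 0*X = A² + 0 = A²)
39*Y(-15, 6) = 39*(-15)² = 39*225 = 8775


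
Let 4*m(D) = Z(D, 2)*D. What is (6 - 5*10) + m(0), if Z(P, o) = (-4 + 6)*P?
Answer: -44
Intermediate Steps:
Z(P, o) = 2*P
m(D) = D²/2 (m(D) = ((2*D)*D)/4 = (2*D²)/4 = D²/2)
(6 - 5*10) + m(0) = (6 - 5*10) + (½)*0² = (6 - 50) + (½)*0 = -44 + 0 = -44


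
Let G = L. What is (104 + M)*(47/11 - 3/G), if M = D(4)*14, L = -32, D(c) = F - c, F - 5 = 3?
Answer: 7685/11 ≈ 698.64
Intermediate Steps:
F = 8 (F = 5 + 3 = 8)
D(c) = 8 - c
G = -32
M = 56 (M = (8 - 1*4)*14 = (8 - 4)*14 = 4*14 = 56)
(104 + M)*(47/11 - 3/G) = (104 + 56)*(47/11 - 3/(-32)) = 160*(47*(1/11) - 3*(-1/32)) = 160*(47/11 + 3/32) = 160*(1537/352) = 7685/11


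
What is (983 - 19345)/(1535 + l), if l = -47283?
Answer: 9181/22874 ≈ 0.40137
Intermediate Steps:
(983 - 19345)/(1535 + l) = (983 - 19345)/(1535 - 47283) = -18362/(-45748) = -18362*(-1/45748) = 9181/22874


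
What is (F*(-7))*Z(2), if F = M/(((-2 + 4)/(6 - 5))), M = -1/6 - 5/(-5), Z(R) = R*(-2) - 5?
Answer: 105/4 ≈ 26.250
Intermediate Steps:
Z(R) = -5 - 2*R (Z(R) = -2*R - 5 = -5 - 2*R)
M = 5/6 (M = -1*1/6 - 5*(-1/5) = -1/6 + 1 = 5/6 ≈ 0.83333)
F = 5/12 (F = 5/(6*(((-2 + 4)/(6 - 5)))) = 5/(6*((2/1))) = 5/(6*((2*1))) = (5/6)/2 = (5/6)*(1/2) = 5/12 ≈ 0.41667)
(F*(-7))*Z(2) = ((5/12)*(-7))*(-5 - 2*2) = -35*(-5 - 4)/12 = -35/12*(-9) = 105/4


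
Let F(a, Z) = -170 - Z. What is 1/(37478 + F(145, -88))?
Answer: 1/37396 ≈ 2.6741e-5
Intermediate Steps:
1/(37478 + F(145, -88)) = 1/(37478 + (-170 - 1*(-88))) = 1/(37478 + (-170 + 88)) = 1/(37478 - 82) = 1/37396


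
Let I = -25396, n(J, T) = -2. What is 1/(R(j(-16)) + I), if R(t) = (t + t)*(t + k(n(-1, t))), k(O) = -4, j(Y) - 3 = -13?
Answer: -1/25116 ≈ -3.9815e-5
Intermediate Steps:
j(Y) = -10 (j(Y) = 3 - 13 = -10)
R(t) = 2*t*(-4 + t) (R(t) = (t + t)*(t - 4) = (2*t)*(-4 + t) = 2*t*(-4 + t))
1/(R(j(-16)) + I) = 1/(2*(-10)*(-4 - 10) - 25396) = 1/(2*(-10)*(-14) - 25396) = 1/(280 - 25396) = 1/(-25116) = -1/25116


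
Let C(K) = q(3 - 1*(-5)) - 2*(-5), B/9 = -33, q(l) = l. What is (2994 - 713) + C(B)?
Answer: 2299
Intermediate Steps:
B = -297 (B = 9*(-33) = -297)
C(K) = 18 (C(K) = (3 - 1*(-5)) - 2*(-5) = (3 + 5) + 10 = 8 + 10 = 18)
(2994 - 713) + C(B) = (2994 - 713) + 18 = 2281 + 18 = 2299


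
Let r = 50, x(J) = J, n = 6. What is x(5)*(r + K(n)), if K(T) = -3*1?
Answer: 235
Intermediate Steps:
K(T) = -3
x(5)*(r + K(n)) = 5*(50 - 3) = 5*47 = 235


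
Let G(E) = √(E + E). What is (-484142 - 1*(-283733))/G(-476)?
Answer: 200409*I*√238/476 ≈ 6495.3*I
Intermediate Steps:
G(E) = √2*√E (G(E) = √(2*E) = √2*√E)
(-484142 - 1*(-283733))/G(-476) = (-484142 - 1*(-283733))/((√2*√(-476))) = (-484142 + 283733)/((√2*(2*I*√119))) = -200409*(-I*√238/476) = -(-200409)*I*√238/476 = 200409*I*√238/476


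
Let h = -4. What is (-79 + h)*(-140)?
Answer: 11620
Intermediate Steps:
(-79 + h)*(-140) = (-79 - 4)*(-140) = -83*(-140) = 11620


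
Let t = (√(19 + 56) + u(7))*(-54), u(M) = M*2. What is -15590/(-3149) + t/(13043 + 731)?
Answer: 106178008/21687163 - 135*√3/6887 ≈ 4.8619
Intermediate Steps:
u(M) = 2*M
t = -756 - 270*√3 (t = (√(19 + 56) + 2*7)*(-54) = (√75 + 14)*(-54) = (5*√3 + 14)*(-54) = (14 + 5*√3)*(-54) = -756 - 270*√3 ≈ -1223.7)
-15590/(-3149) + t/(13043 + 731) = -15590/(-3149) + (-756 - 270*√3)/(13043 + 731) = -15590*(-1/3149) + (-756 - 270*√3)/13774 = 15590/3149 + (-756 - 270*√3)*(1/13774) = 15590/3149 + (-378/6887 - 135*√3/6887) = 106178008/21687163 - 135*√3/6887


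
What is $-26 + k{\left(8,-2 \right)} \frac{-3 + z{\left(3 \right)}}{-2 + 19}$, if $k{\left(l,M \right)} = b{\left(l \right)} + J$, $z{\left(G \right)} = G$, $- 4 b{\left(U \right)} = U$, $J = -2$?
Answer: $-26$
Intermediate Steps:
$b{\left(U \right)} = - \frac{U}{4}$
$k{\left(l,M \right)} = -2 - \frac{l}{4}$ ($k{\left(l,M \right)} = - \frac{l}{4} - 2 = -2 - \frac{l}{4}$)
$-26 + k{\left(8,-2 \right)} \frac{-3 + z{\left(3 \right)}}{-2 + 19} = -26 + \left(-2 - 2\right) \frac{-3 + 3}{-2 + 19} = -26 + \left(-2 - 2\right) \frac{0}{17} = -26 - 4 \cdot 0 \cdot \frac{1}{17} = -26 - 0 = -26 + 0 = -26$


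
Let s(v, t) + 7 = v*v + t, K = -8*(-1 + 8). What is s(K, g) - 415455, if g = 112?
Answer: -412214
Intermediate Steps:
K = -56 (K = -8*7 = -56)
s(v, t) = -7 + t + v² (s(v, t) = -7 + (v*v + t) = -7 + (v² + t) = -7 + (t + v²) = -7 + t + v²)
s(K, g) - 415455 = (-7 + 112 + (-56)²) - 415455 = (-7 + 112 + 3136) - 415455 = 3241 - 415455 = -412214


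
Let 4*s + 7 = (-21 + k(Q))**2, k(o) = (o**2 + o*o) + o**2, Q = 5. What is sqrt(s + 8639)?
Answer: sqrt(37465)/2 ≈ 96.779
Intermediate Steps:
k(o) = 3*o**2 (k(o) = (o**2 + o**2) + o**2 = 2*o**2 + o**2 = 3*o**2)
s = 2909/4 (s = -7/4 + (-21 + 3*5**2)**2/4 = -7/4 + (-21 + 3*25)**2/4 = -7/4 + (-21 + 75)**2/4 = -7/4 + (1/4)*54**2 = -7/4 + (1/4)*2916 = -7/4 + 729 = 2909/4 ≈ 727.25)
sqrt(s + 8639) = sqrt(2909/4 + 8639) = sqrt(37465/4) = sqrt(37465)/2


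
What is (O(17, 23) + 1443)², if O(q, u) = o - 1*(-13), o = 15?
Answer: 2163841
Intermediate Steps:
O(q, u) = 28 (O(q, u) = 15 - 1*(-13) = 15 + 13 = 28)
(O(17, 23) + 1443)² = (28 + 1443)² = 1471² = 2163841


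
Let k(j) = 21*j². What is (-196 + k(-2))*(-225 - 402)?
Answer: 70224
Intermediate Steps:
(-196 + k(-2))*(-225 - 402) = (-196 + 21*(-2)²)*(-225 - 402) = (-196 + 21*4)*(-627) = (-196 + 84)*(-627) = -112*(-627) = 70224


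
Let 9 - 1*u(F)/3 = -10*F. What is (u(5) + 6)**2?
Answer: 33489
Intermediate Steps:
u(F) = 27 + 30*F (u(F) = 27 - (-30)*F = 27 + 30*F)
(u(5) + 6)**2 = ((27 + 30*5) + 6)**2 = ((27 + 150) + 6)**2 = (177 + 6)**2 = 183**2 = 33489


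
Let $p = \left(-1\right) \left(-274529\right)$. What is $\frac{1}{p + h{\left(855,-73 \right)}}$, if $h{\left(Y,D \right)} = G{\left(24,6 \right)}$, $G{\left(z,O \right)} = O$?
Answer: $\frac{1}{274535} \approx 3.6425 \cdot 10^{-6}$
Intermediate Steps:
$h{\left(Y,D \right)} = 6$
$p = 274529$
$\frac{1}{p + h{\left(855,-73 \right)}} = \frac{1}{274529 + 6} = \frac{1}{274535}$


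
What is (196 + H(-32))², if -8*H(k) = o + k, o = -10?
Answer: 648025/16 ≈ 40502.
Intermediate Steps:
H(k) = 5/4 - k/8 (H(k) = -(-10 + k)/8 = 5/4 - k/8)
(196 + H(-32))² = (196 + (5/4 - ⅛*(-32)))² = (196 + (5/4 + 4))² = (196 + 21/4)² = (805/4)² = 648025/16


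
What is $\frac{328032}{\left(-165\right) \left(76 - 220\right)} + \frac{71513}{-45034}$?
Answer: $\frac{8253437}{675510} \approx 12.218$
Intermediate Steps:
$\frac{328032}{\left(-165\right) \left(76 - 220\right)} + \frac{71513}{-45034} = \frac{328032}{\left(-165\right) \left(-144\right)} + 71513 \left(- \frac{1}{45034}\right) = \frac{328032}{23760} - \frac{71513}{45034} = 328032 \cdot \frac{1}{23760} - \frac{71513}{45034} = \frac{2278}{165} - \frac{71513}{45034} = \frac{8253437}{675510}$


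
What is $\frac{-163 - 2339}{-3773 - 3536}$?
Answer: $\frac{2502}{7309} \approx 0.34232$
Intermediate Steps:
$\frac{-163 - 2339}{-3773 - 3536} = \frac{-163 - 2339}{-7309} = \left(-163 - 2339\right) \left(- \frac{1}{7309}\right) = \left(-2502\right) \left(- \frac{1}{7309}\right) = \frac{2502}{7309}$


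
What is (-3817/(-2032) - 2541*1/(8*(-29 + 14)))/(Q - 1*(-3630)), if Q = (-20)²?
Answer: 234223/40944800 ≈ 0.0057205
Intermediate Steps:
Q = 400
(-3817/(-2032) - 2541*1/(8*(-29 + 14)))/(Q - 1*(-3630)) = (-3817/(-2032) - 2541*1/(8*(-29 + 14)))/(400 - 1*(-3630)) = (-3817*(-1/2032) - 2541/((-15*8)))/(400 + 3630) = (3817/2032 - 2541/(-120))/4030 = (3817/2032 - 2541*(-1/120))*(1/4030) = (3817/2032 + 847/40)*(1/4030) = (234223/10160)*(1/4030) = 234223/40944800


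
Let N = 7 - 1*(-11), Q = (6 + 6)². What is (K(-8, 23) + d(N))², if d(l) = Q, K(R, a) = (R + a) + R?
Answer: 22801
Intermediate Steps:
K(R, a) = a + 2*R
Q = 144 (Q = 12² = 144)
N = 18 (N = 7 + 11 = 18)
d(l) = 144
(K(-8, 23) + d(N))² = ((23 + 2*(-8)) + 144)² = ((23 - 16) + 144)² = (7 + 144)² = 151² = 22801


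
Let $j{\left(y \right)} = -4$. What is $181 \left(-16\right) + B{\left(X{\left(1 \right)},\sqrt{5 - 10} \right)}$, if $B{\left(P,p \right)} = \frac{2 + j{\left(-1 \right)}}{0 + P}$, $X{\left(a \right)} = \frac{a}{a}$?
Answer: $-2898$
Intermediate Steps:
$X{\left(a \right)} = 1$
$B{\left(P,p \right)} = - \frac{2}{P}$ ($B{\left(P,p \right)} = \frac{2 - 4}{0 + P} = - \frac{2}{P}$)
$181 \left(-16\right) + B{\left(X{\left(1 \right)},\sqrt{5 - 10} \right)} = 181 \left(-16\right) - \frac{2}{1} = -2896 - 2 = -2898$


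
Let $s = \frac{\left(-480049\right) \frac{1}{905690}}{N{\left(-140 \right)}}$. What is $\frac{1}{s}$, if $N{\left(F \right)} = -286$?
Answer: $\frac{259027340}{480049} \approx 539.58$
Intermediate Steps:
$s = \frac{480049}{259027340}$ ($s = \frac{\left(-480049\right) \frac{1}{905690}}{-286} = \left(-480049\right) \frac{1}{905690} \left(- \frac{1}{286}\right) = \left(- \frac{480049}{905690}\right) \left(- \frac{1}{286}\right) = \frac{480049}{259027340} \approx 0.0018533$)
$\frac{1}{s} = \frac{1}{\frac{480049}{259027340}} = \frac{259027340}{480049}$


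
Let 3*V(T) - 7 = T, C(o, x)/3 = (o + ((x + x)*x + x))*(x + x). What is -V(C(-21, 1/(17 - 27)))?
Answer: -2456/375 ≈ -6.5493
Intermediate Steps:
C(o, x) = 6*x*(o + x + 2*x²) (C(o, x) = 3*((o + ((x + x)*x + x))*(x + x)) = 3*((o + ((2*x)*x + x))*(2*x)) = 3*((o + (2*x² + x))*(2*x)) = 3*((o + (x + 2*x²))*(2*x)) = 3*((o + x + 2*x²)*(2*x)) = 3*(2*x*(o + x + 2*x²)) = 6*x*(o + x + 2*x²))
V(T) = 7/3 + T/3
-V(C(-21, 1/(17 - 27))) = -(7/3 + (6*(-21 + 1/(17 - 27) + 2*(1/(17 - 27))²)/(17 - 27))/3) = -(7/3 + (6*(-21 + 1/(-10) + 2*(1/(-10))²)/(-10))/3) = -(7/3 + (6*(-⅒)*(-21 - ⅒ + 2*(-⅒)²))/3) = -(7/3 + (6*(-⅒)*(-21 - ⅒ + 2*(1/100)))/3) = -(7/3 + (6*(-⅒)*(-21 - ⅒ + 1/50))/3) = -(7/3 + (6*(-⅒)*(-527/25))/3) = -(7/3 + (⅓)*(1581/125)) = -(7/3 + 527/125) = -1*2456/375 = -2456/375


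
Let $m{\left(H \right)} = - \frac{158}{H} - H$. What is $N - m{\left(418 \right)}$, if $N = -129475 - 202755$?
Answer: $- \frac{69348629}{209} \approx -3.3181 \cdot 10^{5}$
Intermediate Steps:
$N = -332230$ ($N = -129475 - 202755 = -332230$)
$m{\left(H \right)} = - H - \frac{158}{H}$
$N - m{\left(418 \right)} = -332230 - \left(\left(-1\right) 418 - \frac{158}{418}\right) = -332230 - \left(-418 - \frac{79}{209}\right) = -332230 - - \frac{87441}{209} = -332230 + \frac{87441}{209} = - \frac{69348629}{209}$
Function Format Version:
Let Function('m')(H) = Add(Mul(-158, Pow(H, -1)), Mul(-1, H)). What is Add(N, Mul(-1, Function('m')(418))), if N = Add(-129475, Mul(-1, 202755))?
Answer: Rational(-69348629, 209) ≈ -3.3181e+5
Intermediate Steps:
N = -332230 (N = Add(-129475, -202755) = -332230)
Function('m')(H) = Add(Mul(-1, H), Mul(-158, Pow(H, -1)))
Add(N, Mul(-1, Function('m')(418))) = Add(-332230, Mul(-1, Add(Mul(-1, 418), Mul(-158, Pow(418, -1))))) = Add(-332230, Mul(-1, Add(-418, Mul(-158, Rational(1, 418))))) = Add(-332230, Mul(-1, Add(-418, Rational(-79, 209)))) = Add(-332230, Mul(-1, Rational(-87441, 209))) = Add(-332230, Rational(87441, 209)) = Rational(-69348629, 209)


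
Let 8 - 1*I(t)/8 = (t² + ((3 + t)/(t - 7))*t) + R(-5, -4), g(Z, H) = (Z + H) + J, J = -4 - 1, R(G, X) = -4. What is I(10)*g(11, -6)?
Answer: 0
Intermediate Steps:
J = -5
g(Z, H) = -5 + H + Z (g(Z, H) = (Z + H) - 5 = (H + Z) - 5 = -5 + H + Z)
I(t) = 96 - 8*t² - 8*t*(3 + t)/(-7 + t) (I(t) = 64 - 8*((t² + ((3 + t)/(t - 7))*t) - 4) = 64 - 8*((t² + ((3 + t)/(-7 + t))*t) - 4) = 64 - 8*((t² + t*(3 + t)/(-7 + t)) - 4) = 64 - 8*(-4 + t² + t*(3 + t)/(-7 + t)) = 64 + (32 - 8*t² - 8*t*(3 + t)/(-7 + t)) = 96 - 8*t² - 8*t*(3 + t)/(-7 + t))
I(10)*g(11, -6) = (8*(-84 - 1*10³ + 6*10² + 9*10)/(-7 + 10))*(-5 - 6 + 11) = (8*(-84 - 1*1000 + 6*100 + 90)/3)*0 = (8*(⅓)*(-84 - 1000 + 600 + 90))*0 = (8*(⅓)*(-394))*0 = -3152/3*0 = 0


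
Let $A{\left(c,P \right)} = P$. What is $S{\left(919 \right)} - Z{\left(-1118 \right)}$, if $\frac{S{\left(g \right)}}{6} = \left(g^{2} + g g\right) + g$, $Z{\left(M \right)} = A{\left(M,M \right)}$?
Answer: $10141364$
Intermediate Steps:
$Z{\left(M \right)} = M$
$S{\left(g \right)} = 6 g + 12 g^{2}$ ($S{\left(g \right)} = 6 \left(\left(g^{2} + g g\right) + g\right) = 6 \left(\left(g^{2} + g^{2}\right) + g\right) = 6 \left(2 g^{2} + g\right) = 6 \left(g + 2 g^{2}\right) = 6 g + 12 g^{2}$)
$S{\left(919 \right)} - Z{\left(-1118 \right)} = 6 \cdot 919 \left(1 + 2 \cdot 919\right) - -1118 = 6 \cdot 919 \left(1 + 1838\right) + 1118 = 6 \cdot 919 \cdot 1839 + 1118 = 10140246 + 1118 = 10141364$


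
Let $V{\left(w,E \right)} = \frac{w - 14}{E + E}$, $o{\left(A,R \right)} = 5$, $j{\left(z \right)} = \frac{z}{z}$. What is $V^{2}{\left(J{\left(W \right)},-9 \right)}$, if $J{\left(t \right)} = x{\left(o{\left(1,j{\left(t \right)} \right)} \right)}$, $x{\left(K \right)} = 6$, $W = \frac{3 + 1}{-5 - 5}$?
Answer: $\frac{16}{81} \approx 0.19753$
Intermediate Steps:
$j{\left(z \right)} = 1$
$W = - \frac{2}{5}$ ($W = \frac{4}{-10} = 4 \left(- \frac{1}{10}\right) = - \frac{2}{5} \approx -0.4$)
$J{\left(t \right)} = 6$
$V{\left(w,E \right)} = \frac{-14 + w}{2 E}$
$V^{2}{\left(J{\left(W \right)},-9 \right)} = \left(\frac{-14 + 6}{2 \left(-9\right)}\right)^{2} = \left(\frac{1}{2} \left(- \frac{1}{9}\right) \left(-8\right)\right)^{2} = \left(\frac{4}{9}\right)^{2} = \frac{16}{81}$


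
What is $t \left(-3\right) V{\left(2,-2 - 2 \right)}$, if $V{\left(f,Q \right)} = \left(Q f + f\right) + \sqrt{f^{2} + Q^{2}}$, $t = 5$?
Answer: $90 - 30 \sqrt{5} \approx 22.918$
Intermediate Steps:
$V{\left(f,Q \right)} = f + \sqrt{Q^{2} + f^{2}} + Q f$ ($V{\left(f,Q \right)} = \left(f + Q f\right) + \sqrt{Q^{2} + f^{2}} = f + \sqrt{Q^{2} + f^{2}} + Q f$)
$t \left(-3\right) V{\left(2,-2 - 2 \right)} = 5 \left(-3\right) \left(2 + \sqrt{\left(-2 - 2\right)^{2} + 2^{2}} + \left(-2 - 2\right) 2\right) = - 15 \left(2 + \sqrt{\left(-2 - 2\right)^{2} + 4} + \left(-2 - 2\right) 2\right) = - 15 \left(2 + \sqrt{\left(-4\right)^{2} + 4} - 8\right) = - 15 \left(2 + \sqrt{16 + 4} - 8\right) = - 15 \left(2 + \sqrt{20} - 8\right) = - 15 \left(2 + 2 \sqrt{5} - 8\right) = - 15 \left(-6 + 2 \sqrt{5}\right) = 90 - 30 \sqrt{5}$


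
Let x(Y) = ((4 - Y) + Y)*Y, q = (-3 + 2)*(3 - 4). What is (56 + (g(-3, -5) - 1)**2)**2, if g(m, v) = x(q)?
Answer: 4225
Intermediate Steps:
q = 1 (q = -1*(-1) = 1)
x(Y) = 4*Y
g(m, v) = 4 (g(m, v) = 4*1 = 4)
(56 + (g(-3, -5) - 1)**2)**2 = (56 + (4 - 1)**2)**2 = (56 + 3**2)**2 = (56 + 9)**2 = 65**2 = 4225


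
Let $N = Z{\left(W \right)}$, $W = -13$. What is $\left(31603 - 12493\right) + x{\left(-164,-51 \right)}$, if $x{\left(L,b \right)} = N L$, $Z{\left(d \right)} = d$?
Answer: $21242$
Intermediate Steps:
$N = -13$
$x{\left(L,b \right)} = - 13 L$
$\left(31603 - 12493\right) + x{\left(-164,-51 \right)} = \left(31603 - 12493\right) - -2132 = 19110 + 2132 = 21242$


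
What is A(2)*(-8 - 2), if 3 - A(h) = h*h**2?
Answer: 50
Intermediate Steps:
A(h) = 3 - h**3 (A(h) = 3 - h*h**2 = 3 - h**3)
A(2)*(-8 - 2) = (3 - 1*2**3)*(-8 - 2) = (3 - 1*8)*(-10) = (3 - 8)*(-10) = -5*(-10) = 50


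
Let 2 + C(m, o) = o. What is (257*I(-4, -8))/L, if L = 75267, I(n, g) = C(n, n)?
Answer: -514/25089 ≈ -0.020487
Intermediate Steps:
C(m, o) = -2 + o
I(n, g) = -2 + n
(257*I(-4, -8))/L = (257*(-2 - 4))/75267 = (257*(-6))*(1/75267) = -1542*1/75267 = -514/25089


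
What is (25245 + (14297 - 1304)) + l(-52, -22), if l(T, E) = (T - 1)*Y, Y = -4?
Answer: 38450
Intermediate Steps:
l(T, E) = 4 - 4*T (l(T, E) = (T - 1)*(-4) = (-1 + T)*(-4) = 4 - 4*T)
(25245 + (14297 - 1304)) + l(-52, -22) = (25245 + (14297 - 1304)) + (4 - 4*(-52)) = (25245 + 12993) + (4 + 208) = 38238 + 212 = 38450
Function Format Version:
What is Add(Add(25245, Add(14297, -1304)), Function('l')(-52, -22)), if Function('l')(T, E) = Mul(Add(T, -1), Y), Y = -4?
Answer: 38450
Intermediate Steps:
Function('l')(T, E) = Add(4, Mul(-4, T)) (Function('l')(T, E) = Mul(Add(T, -1), -4) = Mul(Add(-1, T), -4) = Add(4, Mul(-4, T)))
Add(Add(25245, Add(14297, -1304)), Function('l')(-52, -22)) = Add(Add(25245, Add(14297, -1304)), Add(4, Mul(-4, -52))) = Add(Add(25245, 12993), Add(4, 208)) = Add(38238, 212) = 38450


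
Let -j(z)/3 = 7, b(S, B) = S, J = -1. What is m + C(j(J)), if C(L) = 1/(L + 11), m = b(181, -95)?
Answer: 1809/10 ≈ 180.90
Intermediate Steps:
j(z) = -21 (j(z) = -3*7 = -21)
m = 181
C(L) = 1/(11 + L)
m + C(j(J)) = 181 + 1/(11 - 21) = 181 + 1/(-10) = 181 - 1/10 = 1809/10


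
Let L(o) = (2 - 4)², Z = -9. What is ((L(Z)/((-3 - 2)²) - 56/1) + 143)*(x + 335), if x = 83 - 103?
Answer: 137277/5 ≈ 27455.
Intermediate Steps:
x = -20
L(o) = 4 (L(o) = (-2)² = 4)
((L(Z)/((-3 - 2)²) - 56/1) + 143)*(x + 335) = ((4/((-3 - 2)²) - 56/1) + 143)*(-20 + 335) = ((4/((-5)²) - 56*1) + 143)*315 = ((4/25 - 56) + 143)*315 = (-1396/25 + 143)*315 = (2179/25)*315 = 137277/5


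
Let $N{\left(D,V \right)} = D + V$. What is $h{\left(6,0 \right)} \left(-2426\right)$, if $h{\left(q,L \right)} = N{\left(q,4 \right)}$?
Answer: $-24260$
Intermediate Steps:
$h{\left(q,L \right)} = 4 + q$ ($h{\left(q,L \right)} = q + 4 = 4 + q$)
$h{\left(6,0 \right)} \left(-2426\right) = \left(4 + 6\right) \left(-2426\right) = 10 \left(-2426\right) = -24260$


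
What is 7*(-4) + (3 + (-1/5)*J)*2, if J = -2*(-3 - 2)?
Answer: -26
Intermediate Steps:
J = 10 (J = -2*(-5) = 10)
7*(-4) + (3 + (-1/5)*J)*2 = 7*(-4) + (3 - 1/5*10)*2 = -28 + (3 - 1*1/5*10)*2 = -28 + (3 - 1/5*10)*2 = -28 + (3 - 2)*2 = -28 + 1*2 = -28 + 2 = -26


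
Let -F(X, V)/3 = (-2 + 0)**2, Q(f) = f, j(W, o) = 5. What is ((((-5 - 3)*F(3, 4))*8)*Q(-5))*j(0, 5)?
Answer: -19200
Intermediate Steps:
F(X, V) = -12 (F(X, V) = -3*(-2 + 0)**2 = -3*(-2)**2 = -3*4 = -12)
((((-5 - 3)*F(3, 4))*8)*Q(-5))*j(0, 5) = ((((-5 - 3)*(-12))*8)*(-5))*5 = ((-8*(-12)*8)*(-5))*5 = ((96*8)*(-5))*5 = (768*(-5))*5 = -3840*5 = -19200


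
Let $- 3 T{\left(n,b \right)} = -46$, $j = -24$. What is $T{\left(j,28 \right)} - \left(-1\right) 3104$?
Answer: $\frac{9358}{3} \approx 3119.3$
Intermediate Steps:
$T{\left(n,b \right)} = \frac{46}{3}$ ($T{\left(n,b \right)} = \left(- \frac{1}{3}\right) \left(-46\right) = \frac{46}{3}$)
$T{\left(j,28 \right)} - \left(-1\right) 3104 = \frac{46}{3} - \left(-1\right) 3104 = \frac{46}{3} - -3104 = \frac{46}{3} + 3104 = \frac{9358}{3}$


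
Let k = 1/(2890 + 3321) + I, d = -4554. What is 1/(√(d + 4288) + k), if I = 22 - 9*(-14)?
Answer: 5709331319/855243309027 - 38576521*I*√266/855243309027 ≈ 0.0066757 - 0.00073566*I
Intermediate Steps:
I = 148 (I = 22 + 126 = 148)
k = 919229/6211 (k = 1/(2890 + 3321) + 148 = 1/6211 + 148 = 919229/6211 ≈ 148.00)
1/(√(d + 4288) + k) = 1/(√(-4554 + 4288) + 919229/6211) = 1/(√(-266) + 919229/6211) = 1/(I*√266 + 919229/6211) = 1/(919229/6211 + I*√266)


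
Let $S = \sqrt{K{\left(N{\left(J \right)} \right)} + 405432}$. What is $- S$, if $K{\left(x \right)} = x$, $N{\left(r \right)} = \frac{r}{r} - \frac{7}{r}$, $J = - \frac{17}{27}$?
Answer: $- \frac{5 \sqrt{4686934}}{17} \approx -636.75$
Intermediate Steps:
$J = - \frac{17}{27}$ ($J = \left(-17\right) \frac{1}{27} = - \frac{17}{27} \approx -0.62963$)
$N{\left(r \right)} = 1 - \frac{7}{r}$
$S = \frac{5 \sqrt{4686934}}{17}$ ($S = \sqrt{\frac{-7 - \frac{17}{27}}{- \frac{17}{27}} + 405432} = \sqrt{\left(- \frac{27}{17}\right) \left(- \frac{206}{27}\right) + 405432} = \sqrt{\frac{206}{17} + 405432} = \sqrt{\frac{6892550}{17}} = \frac{5 \sqrt{4686934}}{17} \approx 636.75$)
$- S = - \frac{5 \sqrt{4686934}}{17}$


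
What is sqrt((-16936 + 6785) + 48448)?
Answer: sqrt(38297) ≈ 195.70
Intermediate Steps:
sqrt((-16936 + 6785) + 48448) = sqrt(-10151 + 48448) = sqrt(38297)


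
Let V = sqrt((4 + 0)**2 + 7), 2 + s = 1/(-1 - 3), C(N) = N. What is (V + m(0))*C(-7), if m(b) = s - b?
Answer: 63/4 - 7*sqrt(23) ≈ -17.821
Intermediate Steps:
s = -9/4 (s = -2 + 1/(-1 - 3) = -2 + 1/(-4) = -2 - 1/4 = -9/4 ≈ -2.2500)
m(b) = -9/4 - b
V = sqrt(23) (V = sqrt(4**2 + 7) = sqrt(16 + 7) = sqrt(23) ≈ 4.7958)
(V + m(0))*C(-7) = (sqrt(23) + (-9/4 - 1*0))*(-7) = (sqrt(23) + (-9/4 + 0))*(-7) = (sqrt(23) - 9/4)*(-7) = (-9/4 + sqrt(23))*(-7) = 63/4 - 7*sqrt(23)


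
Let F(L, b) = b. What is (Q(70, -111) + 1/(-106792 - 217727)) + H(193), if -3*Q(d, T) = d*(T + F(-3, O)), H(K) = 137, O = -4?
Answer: 915251752/324519 ≈ 2820.3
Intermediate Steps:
Q(d, T) = -d*(-4 + T)/3 (Q(d, T) = -d*(T - 4)/3 = -d*(-4 + T)/3)
(Q(70, -111) + 1/(-106792 - 217727)) + H(193) = ((1/3)*70*(4 - 1*(-111)) + 1/(-106792 - 217727)) + 137 = ((1/3)*70*(4 + 111) + 1/(-324519)) + 137 = ((1/3)*70*115 - 1/324519) + 137 = (8050/3 - 1/324519) + 137 = 870792649/324519 + 137 = 915251752/324519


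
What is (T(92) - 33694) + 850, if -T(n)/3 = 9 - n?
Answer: -32595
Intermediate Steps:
T(n) = -27 + 3*n (T(n) = -3*(9 - n) = -27 + 3*n)
(T(92) - 33694) + 850 = ((-27 + 3*92) - 33694) + 850 = ((-27 + 276) - 33694) + 850 = (249 - 33694) + 850 = -33445 + 850 = -32595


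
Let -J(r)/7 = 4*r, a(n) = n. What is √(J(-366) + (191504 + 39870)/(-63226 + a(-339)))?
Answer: √41392431249490/63565 ≈ 101.21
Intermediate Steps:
J(r) = -28*r
√(J(-366) + (191504 + 39870)/(-63226 + a(-339))) = √(-28*(-366) + (191504 + 39870)/(-63226 - 339)) = √(10248 + 231374/(-63565)) = √(10248 + 231374*(-1/63565)) = √(10248 - 231374/63565) = √(651182746/63565) = √41392431249490/63565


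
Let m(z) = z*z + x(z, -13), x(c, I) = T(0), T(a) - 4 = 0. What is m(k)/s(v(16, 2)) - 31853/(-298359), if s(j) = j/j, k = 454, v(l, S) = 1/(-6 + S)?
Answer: 61497788933/298359 ≈ 2.0612e+5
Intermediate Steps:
T(a) = 4 (T(a) = 4 + 0 = 4)
x(c, I) = 4
s(j) = 1
m(z) = 4 + z**2 (m(z) = z*z + 4 = z**2 + 4 = 4 + z**2)
m(k)/s(v(16, 2)) - 31853/(-298359) = (4 + 454**2)/1 - 31853/(-298359) = (4 + 206116)*1 - 31853*(-1/298359) = 206120*1 + 31853/298359 = 206120 + 31853/298359 = 61497788933/298359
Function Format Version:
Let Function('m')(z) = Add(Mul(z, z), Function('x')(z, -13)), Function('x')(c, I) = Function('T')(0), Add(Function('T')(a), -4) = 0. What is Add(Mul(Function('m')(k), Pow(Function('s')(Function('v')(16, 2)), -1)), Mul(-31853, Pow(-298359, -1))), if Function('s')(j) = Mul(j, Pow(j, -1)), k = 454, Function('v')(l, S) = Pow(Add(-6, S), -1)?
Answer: Rational(61497788933, 298359) ≈ 2.0612e+5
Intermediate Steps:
Function('T')(a) = 4 (Function('T')(a) = Add(4, 0) = 4)
Function('x')(c, I) = 4
Function('s')(j) = 1
Function('m')(z) = Add(4, Pow(z, 2)) (Function('m')(z) = Add(Mul(z, z), 4) = Add(Pow(z, 2), 4) = Add(4, Pow(z, 2)))
Add(Mul(Function('m')(k), Pow(Function('s')(Function('v')(16, 2)), -1)), Mul(-31853, Pow(-298359, -1))) = Add(Mul(Add(4, Pow(454, 2)), Pow(1, -1)), Mul(-31853, Pow(-298359, -1))) = Add(Mul(Add(4, 206116), 1), Mul(-31853, Rational(-1, 298359))) = Add(Mul(206120, 1), Rational(31853, 298359)) = Add(206120, Rational(31853, 298359)) = Rational(61497788933, 298359)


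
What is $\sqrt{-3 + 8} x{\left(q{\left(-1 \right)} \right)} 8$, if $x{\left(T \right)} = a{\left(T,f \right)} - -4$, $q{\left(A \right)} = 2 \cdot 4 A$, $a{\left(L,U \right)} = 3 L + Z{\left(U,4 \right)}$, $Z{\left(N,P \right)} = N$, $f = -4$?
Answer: $- 192 \sqrt{5} \approx -429.33$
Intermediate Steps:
$a{\left(L,U \right)} = U + 3 L$ ($a{\left(L,U \right)} = 3 L + U = U + 3 L$)
$q{\left(A \right)} = 8 A$
$x{\left(T \right)} = 3 T$ ($x{\left(T \right)} = \left(-4 + 3 T\right) - -4 = \left(-4 + 3 T\right) + 4 = 3 T$)
$\sqrt{-3 + 8} x{\left(q{\left(-1 \right)} \right)} 8 = \sqrt{-3 + 8} \cdot 3 \cdot 8 \left(-1\right) 8 = \sqrt{5} \cdot 3 \left(-8\right) 8 = \sqrt{5} \left(-24\right) 8 = - 24 \sqrt{5} \cdot 8 = - 192 \sqrt{5}$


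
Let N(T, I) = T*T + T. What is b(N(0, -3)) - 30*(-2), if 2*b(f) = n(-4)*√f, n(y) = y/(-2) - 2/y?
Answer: 60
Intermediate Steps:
n(y) = -2/y - y/2 (n(y) = y*(-½) - 2/y = -y/2 - 2/y = -2/y - y/2)
N(T, I) = T + T² (N(T, I) = T² + T = T + T²)
b(f) = 5*√f/4 (b(f) = ((-2/(-4) - ½*(-4))*√f)/2 = ((-2*(-¼) + 2)*√f)/2 = ((½ + 2)*√f)/2 = (5*√f/2)/2 = 5*√f/4)
b(N(0, -3)) - 30*(-2) = 5*√(0*(1 + 0))/4 - 30*(-2) = 5*√(0*1)/4 + 60 = 5*√0/4 + 60 = (5/4)*0 + 60 = 0 + 60 = 60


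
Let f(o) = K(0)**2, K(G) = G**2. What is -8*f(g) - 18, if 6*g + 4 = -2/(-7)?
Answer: -18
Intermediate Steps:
g = -13/21 (g = -2/3 + (-2/(-7))/6 = -2/3 + (-2*(-1/7))/6 = -2/3 + (1/6)*(2/7) = -2/3 + 1/21 = -13/21 ≈ -0.61905)
f(o) = 0 (f(o) = (0**2)**2 = 0**2 = 0)
-8*f(g) - 18 = -8*0 - 18 = 0 - 18 = -18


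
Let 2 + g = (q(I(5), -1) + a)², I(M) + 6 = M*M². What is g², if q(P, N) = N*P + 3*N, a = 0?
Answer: 221473924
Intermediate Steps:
I(M) = -6 + M³ (I(M) = -6 + M*M² = -6 + M³)
q(P, N) = 3*N + N*P
g = 14882 (g = -2 + (-(3 + (-6 + 5³)) + 0)² = -2 + (-(3 + (-6 + 125)) + 0)² = -2 + (-(3 + 119) + 0)² = -2 + (-1*122 + 0)² = -2 + (-122 + 0)² = -2 + (-122)² = -2 + 14884 = 14882)
g² = 14882² = 221473924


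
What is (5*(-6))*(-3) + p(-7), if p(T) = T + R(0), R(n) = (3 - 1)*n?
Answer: 83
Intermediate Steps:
R(n) = 2*n
p(T) = T (p(T) = T + 2*0 = T + 0 = T)
(5*(-6))*(-3) + p(-7) = (5*(-6))*(-3) - 7 = -30*(-3) - 7 = 90 - 7 = 83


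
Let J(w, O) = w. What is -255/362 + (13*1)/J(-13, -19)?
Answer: -617/362 ≈ -1.7044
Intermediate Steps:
-255/362 + (13*1)/J(-13, -19) = -255/362 + (13*1)/(-13) = -255*1/362 + 13*(-1/13) = -255/362 - 1 = -617/362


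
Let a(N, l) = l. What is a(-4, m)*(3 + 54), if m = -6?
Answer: -342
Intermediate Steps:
a(-4, m)*(3 + 54) = -6*(3 + 54) = -6*57 = -342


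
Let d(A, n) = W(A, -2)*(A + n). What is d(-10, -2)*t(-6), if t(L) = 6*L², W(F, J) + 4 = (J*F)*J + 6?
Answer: 98496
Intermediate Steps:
W(F, J) = 2 + F*J² (W(F, J) = -4 + ((J*F)*J + 6) = -4 + ((F*J)*J + 6) = -4 + (F*J² + 6) = -4 + (6 + F*J²) = 2 + F*J²)
d(A, n) = (2 + 4*A)*(A + n) (d(A, n) = (2 + A*(-2)²)*(A + n) = (2 + A*4)*(A + n) = (2 + 4*A)*(A + n))
d(-10, -2)*t(-6) = (2*(1 + 2*(-10))*(-10 - 2))*(6*(-6)²) = (2*(1 - 20)*(-12))*(6*36) = (2*(-19)*(-12))*216 = 456*216 = 98496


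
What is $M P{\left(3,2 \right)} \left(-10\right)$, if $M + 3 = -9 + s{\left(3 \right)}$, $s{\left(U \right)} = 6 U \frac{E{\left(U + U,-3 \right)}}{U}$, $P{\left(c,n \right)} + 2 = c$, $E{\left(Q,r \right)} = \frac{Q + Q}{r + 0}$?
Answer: $360$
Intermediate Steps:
$E{\left(Q,r \right)} = \frac{2 Q}{r}$
$P{\left(c,n \right)} = -2 + c$
$s{\left(U \right)} = - 8 U$ ($s{\left(U \right)} = 6 U \frac{2 \left(U + U\right) \frac{1}{-3}}{U} = 6 U \frac{2 \cdot 2 U \left(- \frac{1}{3}\right)}{U} = 6 U \frac{\left(- \frac{4}{3}\right) U}{U} = 6 U \left(- \frac{4}{3}\right) = - 8 U$)
$M = -36$ ($M = -3 - 33 = -36$)
$M P{\left(3,2 \right)} \left(-10\right) = - 36 \left(-2 + 3\right) \left(-10\right) = \left(-36\right) 1 \left(-10\right) = \left(-36\right) \left(-10\right) = 360$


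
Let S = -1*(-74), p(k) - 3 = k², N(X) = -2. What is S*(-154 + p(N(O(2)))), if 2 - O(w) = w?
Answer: -10878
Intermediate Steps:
O(w) = 2 - w
p(k) = 3 + k²
S = 74
S*(-154 + p(N(O(2)))) = 74*(-154 + (3 + (-2)²)) = 74*(-154 + (3 + 4)) = 74*(-154 + 7) = 74*(-147) = -10878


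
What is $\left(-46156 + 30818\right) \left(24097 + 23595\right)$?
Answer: $-731499896$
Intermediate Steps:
$\left(-46156 + 30818\right) \left(24097 + 23595\right) = \left(-15338\right) 47692 = -731499896$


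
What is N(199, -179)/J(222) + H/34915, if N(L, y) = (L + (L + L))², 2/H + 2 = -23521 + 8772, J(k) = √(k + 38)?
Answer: -2/515031165 + 356409*√65/130 ≈ 22104.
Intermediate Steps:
J(k) = √(38 + k)
H = -2/14751 (H = 2/(-2 + (-23521 + 8772)) = 2/(-2 - 14749) = 2/(-14751) = 2*(-1/14751) = -2/14751 ≈ -0.00013558)
N(L, y) = 9*L² (N(L, y) = (L + 2*L)² = (3*L)² = 9*L²)
N(199, -179)/J(222) + H/34915 = (9*199²)/(√(38 + 222)) - 2/14751/34915 = (9*39601)/(√260) - 2/14751*1/34915 = 356409/((2*√65)) - 2/515031165 = 356409*(√65/130) - 2/515031165 = 356409*√65/130 - 2/515031165 = -2/515031165 + 356409*√65/130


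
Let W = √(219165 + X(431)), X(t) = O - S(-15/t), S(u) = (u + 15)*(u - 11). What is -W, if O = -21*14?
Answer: -√40688372031/431 ≈ -468.01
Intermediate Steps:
S(u) = (-11 + u)*(15 + u) (S(u) = (15 + u)*(-11 + u) = (-11 + u)*(15 + u))
O = -294
X(t) = -129 - 225/t² + 60/t (X(t) = -294 - (-165 + (-15/t)² + 4*(-15/t)) = -294 - (-165 + 225/t² - 60/t) = -294 - (-165 - 60/t + 225/t²) = -294 + (165 - 225/t² + 60/t) = -129 - 225/t² + 60/t)
W = √40688372031/431 (W = √(219165 + (-129 - 225/431² + 60/431)) = √(219165 + (-129 - 225*1/185761 + 60*(1/431))) = √(219165 + (-129 - 225/185761 + 60/431)) = √(219165 - 23937534/185761) = √(40688372031/185761) = √40688372031/431 ≈ 468.01)
-W = -√40688372031/431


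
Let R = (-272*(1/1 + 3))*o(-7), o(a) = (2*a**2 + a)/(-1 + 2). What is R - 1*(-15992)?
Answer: -83016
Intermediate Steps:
o(a) = a + 2*a**2 (o(a) = (a + 2*a**2)/1 = (a + 2*a**2)*1 = a + 2*a**2)
R = -99008 (R = (-272*(1/1 + 3))*(-7*(1 + 2*(-7))) = (-272*(1 + 3))*(-7*(1 - 14)) = (-272*4)*(-7*(-13)) = -68*16*91 = -1088*91 = -99008)
R - 1*(-15992) = -99008 - 1*(-15992) = -99008 + 15992 = -83016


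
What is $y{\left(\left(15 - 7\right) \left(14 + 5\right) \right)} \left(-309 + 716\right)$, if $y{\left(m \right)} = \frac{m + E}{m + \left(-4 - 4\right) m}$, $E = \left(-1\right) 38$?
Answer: $- \frac{1221}{28} \approx -43.607$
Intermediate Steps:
$E = -38$
$y{\left(m \right)} = - \frac{-38 + m}{7 m}$ ($y{\left(m \right)} = \frac{m - 38}{m + \left(-4 - 4\right) m} = \frac{-38 + m}{m - 8 m} = \frac{-38 + m}{\left(-7\right) m} = \left(-38 + m\right) \left(- \frac{1}{7 m}\right) = - \frac{-38 + m}{7 m}$)
$y{\left(\left(15 - 7\right) \left(14 + 5\right) \right)} \left(-309 + 716\right) = \frac{38 - \left(15 - 7\right) \left(14 + 5\right)}{7 \left(15 - 7\right) \left(14 + 5\right)} \left(-309 + 716\right) = \frac{38 - 8 \cdot 19}{7 \cdot 8 \cdot 19} \cdot 407 = \frac{38 - 152}{7 \cdot 152} \cdot 407 = \frac{1}{7} \cdot \frac{1}{152} \left(38 - 152\right) 407 = \frac{1}{7} \cdot \frac{1}{152} \left(-114\right) 407 = \left(- \frac{3}{28}\right) 407 = - \frac{1221}{28}$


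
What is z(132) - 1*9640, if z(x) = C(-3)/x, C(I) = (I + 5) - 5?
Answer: -424161/44 ≈ -9640.0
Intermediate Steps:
C(I) = I (C(I) = (5 + I) - 5 = I)
z(x) = -3/x
z(132) - 1*9640 = -3/132 - 1*9640 = -3*1/132 - 9640 = -1/44 - 9640 = -424161/44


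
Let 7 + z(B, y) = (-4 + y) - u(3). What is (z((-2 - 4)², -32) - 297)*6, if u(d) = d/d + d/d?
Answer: -2052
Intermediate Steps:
u(d) = 2 (u(d) = 1 + 1 = 2)
z(B, y) = -13 + y (z(B, y) = -7 + ((-4 + y) - 1*2) = -7 + ((-4 + y) - 2) = -7 + (-6 + y) = -13 + y)
(z((-2 - 4)², -32) - 297)*6 = ((-13 - 32) - 297)*6 = (-45 - 297)*6 = -342*6 = -2052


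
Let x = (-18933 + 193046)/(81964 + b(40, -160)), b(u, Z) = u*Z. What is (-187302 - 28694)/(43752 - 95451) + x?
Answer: 8440996577/1302194412 ≈ 6.4821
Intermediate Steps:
b(u, Z) = Z*u
x = 174113/75564 (x = (-18933 + 193046)/(81964 - 160*40) = 174113/(81964 - 6400) = 174113/75564 ≈ 2.3042)
(-187302 - 28694)/(43752 - 95451) + x = (-187302 - 28694)/(43752 - 95451) + 174113/75564 = -215996/(-51699) + 174113/75564 = -215996*(-1/51699) + 174113/75564 = 215996/51699 + 174113/75564 = 8440996577/1302194412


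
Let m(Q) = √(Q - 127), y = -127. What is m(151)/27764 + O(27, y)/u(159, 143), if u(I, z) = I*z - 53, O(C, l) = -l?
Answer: 127/22684 + √6/13882 ≈ 0.0057751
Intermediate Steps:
m(Q) = √(-127 + Q)
u(I, z) = -53 + I*z
m(151)/27764 + O(27, y)/u(159, 143) = √(-127 + 151)/27764 + (-1*(-127))/(-53 + 159*143) = √24*(1/27764) + 127/(-53 + 22737) = (2*√6)*(1/27764) + 127/22684 = √6/13882 + 127*(1/22684) = √6/13882 + 127/22684 = 127/22684 + √6/13882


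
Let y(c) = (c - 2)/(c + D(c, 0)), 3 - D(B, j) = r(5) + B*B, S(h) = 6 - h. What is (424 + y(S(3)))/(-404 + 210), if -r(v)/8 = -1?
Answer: -4663/2134 ≈ -2.1851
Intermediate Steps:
r(v) = 8 (r(v) = -8*(-1) = 8)
D(B, j) = -5 - B**2 (D(B, j) = 3 - (8 + B*B) = 3 - (8 + B**2) = 3 + (-8 - B**2) = -5 - B**2)
y(c) = (-2 + c)/(-5 + c - c**2) (y(c) = (c - 2)/(c + (-5 - c**2)) = (-2 + c)/(-5 + c - c**2))
(424 + y(S(3)))/(-404 + 210) = (424 + (2 - (6 - 1*3))/(5 + (6 - 1*3)**2 - (6 - 1*3)))/(-404 + 210) = (424 + (2 - (6 - 3))/(5 + (6 - 3)**2 - (6 - 3)))/(-194) = (424 + (2 - 1*3)/(5 + 3**2 - 1*3))*(-1/194) = (424 + (2 - 3)/(5 + 9 - 3))*(-1/194) = (424 - 1/11)*(-1/194) = (4663/11)*(-1/194) = -4663/2134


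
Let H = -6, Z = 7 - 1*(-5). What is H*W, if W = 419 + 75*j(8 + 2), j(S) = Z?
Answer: -7914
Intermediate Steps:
Z = 12 (Z = 7 + 5 = 12)
j(S) = 12
W = 1319 (W = 419 + 75*12 = 419 + 900 = 1319)
H*W = -6*1319 = -7914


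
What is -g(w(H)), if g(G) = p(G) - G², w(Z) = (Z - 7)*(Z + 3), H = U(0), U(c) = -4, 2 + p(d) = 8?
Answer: 115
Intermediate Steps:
p(d) = 6 (p(d) = -2 + 8 = 6)
H = -4
w(Z) = (-7 + Z)*(3 + Z)
g(G) = 6 - G²
-g(w(H)) = -(6 - (-21 + (-4)² - 4*(-4))²) = -(6 - (-21 + 16 + 16)²) = -(6 - 1*11²) = -(6 - 1*121) = -(6 - 121) = -1*(-115) = 115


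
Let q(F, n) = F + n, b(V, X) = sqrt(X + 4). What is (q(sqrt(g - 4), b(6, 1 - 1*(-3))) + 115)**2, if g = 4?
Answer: 13233 + 460*sqrt(2) ≈ 13884.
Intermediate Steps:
b(V, X) = sqrt(4 + X)
(q(sqrt(g - 4), b(6, 1 - 1*(-3))) + 115)**2 = ((sqrt(4 - 4) + sqrt(4 + (1 - 1*(-3)))) + 115)**2 = ((sqrt(0) + sqrt(4 + (1 + 3))) + 115)**2 = ((0 + sqrt(4 + 4)) + 115)**2 = ((0 + sqrt(8)) + 115)**2 = ((0 + 2*sqrt(2)) + 115)**2 = (2*sqrt(2) + 115)**2 = (115 + 2*sqrt(2))**2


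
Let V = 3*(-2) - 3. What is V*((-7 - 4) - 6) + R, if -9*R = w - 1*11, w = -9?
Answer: 1397/9 ≈ 155.22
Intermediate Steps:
V = -9 (V = -6 - 3 = -9)
R = 20/9 (R = -(-9 - 1*11)/9 = -(-9 - 11)/9 = -⅑*(-20) = 20/9 ≈ 2.2222)
V*((-7 - 4) - 6) + R = -9*((-7 - 4) - 6) + 20/9 = -9*(-11 - 6) + 20/9 = -9*(-17) + 20/9 = 153 + 20/9 = 1397/9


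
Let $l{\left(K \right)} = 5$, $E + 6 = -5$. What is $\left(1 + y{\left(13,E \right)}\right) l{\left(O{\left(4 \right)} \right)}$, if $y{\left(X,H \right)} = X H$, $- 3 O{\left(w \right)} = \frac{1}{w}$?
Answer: $-710$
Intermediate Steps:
$O{\left(w \right)} = - \frac{1}{3 w}$
$E = -11$ ($E = -6 - 5 = -11$)
$y{\left(X,H \right)} = H X$
$\left(1 + y{\left(13,E \right)}\right) l{\left(O{\left(4 \right)} \right)} = \left(1 - 143\right) 5 = \left(-142\right) 5 = -710$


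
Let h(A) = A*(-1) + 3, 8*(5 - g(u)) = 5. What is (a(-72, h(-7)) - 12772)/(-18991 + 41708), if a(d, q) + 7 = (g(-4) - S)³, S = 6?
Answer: -6545045/11631104 ≈ -0.56272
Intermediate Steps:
g(u) = 35/8 (g(u) = 5 - ⅛*5 = 5 - 5/8 = 35/8)
h(A) = 3 - A (h(A) = -A + 3 = 3 - A)
a(d, q) = -5781/512 (a(d, q) = -7 + (35/8 - 1*6)³ = -7 + (35/8 - 6)³ = -7 + (-13/8)³ = -7 - 2197/512 = -5781/512)
(a(-72, h(-7)) - 12772)/(-18991 + 41708) = (-5781/512 - 12772)/(-18991 + 41708) = -6545045/512/22717 = -6545045/512*1/22717 = -6545045/11631104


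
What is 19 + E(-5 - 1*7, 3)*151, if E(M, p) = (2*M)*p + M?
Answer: -12665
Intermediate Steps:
E(M, p) = M + 2*M*p (E(M, p) = 2*M*p + M = M + 2*M*p)
19 + E(-5 - 1*7, 3)*151 = 19 + ((-5 - 1*7)*(1 + 2*3))*151 = 19 + ((-5 - 7)*(1 + 6))*151 = 19 - 12*7*151 = 19 - 84*151 = 19 - 12684 = -12665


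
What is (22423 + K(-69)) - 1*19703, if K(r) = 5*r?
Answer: 2375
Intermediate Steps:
(22423 + K(-69)) - 1*19703 = (22423 + 5*(-69)) - 1*19703 = (22423 - 345) - 19703 = 22078 - 19703 = 2375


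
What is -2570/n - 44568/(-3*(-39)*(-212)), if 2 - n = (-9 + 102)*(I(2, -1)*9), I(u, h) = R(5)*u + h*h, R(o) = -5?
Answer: 1511520/1038323 ≈ 1.4557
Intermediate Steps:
I(u, h) = h**2 - 5*u (I(u, h) = -5*u + h*h = -5*u + h**2 = h**2 - 5*u)
n = 7535 (n = 2 - (-9 + 102)*((-1)**2 - 5*2)*9 = 2 - 93*(1 - 10)*9 = 2 - 93*(-9*9) = 2 - 93*(-81) = 2 - 1*(-7533) = 2 + 7533 = 7535)
-2570/n - 44568/(-3*(-39)*(-212)) = -2570/7535 - 44568/(-3*(-39)*(-212)) = -2570*1/7535 - 44568/(117*(-212)) = -514/1507 - 44568/(-24804) = -514/1507 - 44568*(-1/24804) = -514/1507 + 1238/689 = 1511520/1038323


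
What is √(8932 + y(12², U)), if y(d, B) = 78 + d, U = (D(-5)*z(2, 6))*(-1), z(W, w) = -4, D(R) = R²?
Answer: √9154 ≈ 95.677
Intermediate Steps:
U = 100 (U = ((-5)²*(-4))*(-1) = (25*(-4))*(-1) = -100*(-1) = 100)
√(8932 + y(12², U)) = √(8932 + (78 + 12²)) = √(8932 + (78 + 144)) = √(8932 + 222) = √9154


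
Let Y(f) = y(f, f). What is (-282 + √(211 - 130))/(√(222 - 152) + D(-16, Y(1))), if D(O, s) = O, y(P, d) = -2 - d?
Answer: 728/31 + 91*√70/62 ≈ 35.764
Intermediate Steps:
Y(f) = -2 - f
(-282 + √(211 - 130))/(√(222 - 152) + D(-16, Y(1))) = (-282 + √(211 - 130))/(√(222 - 152) - 16) = (-282 + √81)/(√70 - 16) = (-282 + 9)/(-16 + √70) = -273/(-16 + √70)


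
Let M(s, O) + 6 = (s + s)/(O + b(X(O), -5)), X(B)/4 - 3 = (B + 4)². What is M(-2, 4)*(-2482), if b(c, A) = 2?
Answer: 49640/3 ≈ 16547.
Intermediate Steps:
X(B) = 12 + 4*(4 + B)² (X(B) = 12 + 4*(B + 4)² = 12 + 4*(4 + B)²)
M(s, O) = -6 + 2*s/(2 + O) (M(s, O) = -6 + (s + s)/(O + 2) = -6 + (2*s)/(2 + O) = -6 + 2*s/(2 + O))
M(-2, 4)*(-2482) = (2*(-6 - 2 - 3*4)/(2 + 4))*(-2482) = (2*(-6 - 2 - 12)/6)*(-2482) = (2*(⅙)*(-20))*(-2482) = -20/3*(-2482) = 49640/3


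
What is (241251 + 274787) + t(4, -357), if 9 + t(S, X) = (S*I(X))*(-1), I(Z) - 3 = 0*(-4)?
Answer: 516017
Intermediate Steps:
I(Z) = 3 (I(Z) = 3 + 0*(-4) = 3 + 0 = 3)
t(S, X) = -9 - 3*S (t(S, X) = -9 + (S*3)*(-1) = -9 + (3*S)*(-1) = -9 - 3*S)
(241251 + 274787) + t(4, -357) = (241251 + 274787) + (-9 - 3*4) = 516038 + (-9 - 12) = 516038 - 21 = 516017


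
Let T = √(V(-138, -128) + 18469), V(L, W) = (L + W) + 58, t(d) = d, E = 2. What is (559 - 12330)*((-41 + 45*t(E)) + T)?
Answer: -576779 - 35313*√2029 ≈ -2.1674e+6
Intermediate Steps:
V(L, W) = 58 + L + W
T = 3*√2029 (T = √((58 - 138 - 128) + 18469) = √(-208 + 18469) = √18261 = 3*√2029 ≈ 135.13)
(559 - 12330)*((-41 + 45*t(E)) + T) = (559 - 12330)*((-41 + 45*2) + 3*√2029) = -11771*((-41 + 90) + 3*√2029) = -11771*(49 + 3*√2029) = -576779 - 35313*√2029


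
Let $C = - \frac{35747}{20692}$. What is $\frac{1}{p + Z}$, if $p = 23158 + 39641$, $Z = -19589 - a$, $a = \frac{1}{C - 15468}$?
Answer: $\frac{320099603}{13831503866322} \approx 2.3143 \cdot 10^{-5}$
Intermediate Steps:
$C = - \frac{35747}{20692}$ ($C = \left(-35747\right) \frac{1}{20692} = - \frac{35747}{20692} \approx -1.7276$)
$a = - \frac{20692}{320099603}$ ($a = \frac{1}{- \frac{35747}{20692} - 15468} = \frac{1}{- \frac{320099603}{20692}} = - \frac{20692}{320099603} \approx -6.4642 \cdot 10^{-5}$)
$Z = - \frac{6270431102475}{320099603}$ ($Z = -19589 - - \frac{20692}{320099603} = -19589 + \frac{20692}{320099603} = - \frac{6270431102475}{320099603} \approx -19589.0$)
$p = 62799$
$\frac{1}{p + Z} = \frac{1}{62799 - \frac{6270431102475}{320099603}} = \frac{1}{\frac{13831503866322}{320099603}} = \frac{320099603}{13831503866322}$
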